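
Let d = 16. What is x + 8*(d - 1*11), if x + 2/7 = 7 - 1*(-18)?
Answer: 453/7 ≈ 64.714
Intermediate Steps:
x = 173/7 (x = -2/7 + (7 - 1*(-18)) = -2/7 + (7 + 18) = -2/7 + 25 = 173/7 ≈ 24.714)
x + 8*(d - 1*11) = 173/7 + 8*(16 - 1*11) = 173/7 + 8*(16 - 11) = 173/7 + 8*5 = 173/7 + 40 = 453/7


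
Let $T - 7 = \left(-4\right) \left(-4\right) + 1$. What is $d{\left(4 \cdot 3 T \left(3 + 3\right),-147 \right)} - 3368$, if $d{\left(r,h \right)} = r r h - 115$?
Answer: $-438943131$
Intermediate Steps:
$T = 24$ ($T = 7 + \left(\left(-4\right) \left(-4\right) + 1\right) = 7 + \left(16 + 1\right) = 7 + 17 = 24$)
$d{\left(r,h \right)} = -115 + h r^{2}$ ($d{\left(r,h \right)} = r^{2} h - 115 = h r^{2} - 115 = -115 + h r^{2}$)
$d{\left(4 \cdot 3 T \left(3 + 3\right),-147 \right)} - 3368 = \left(-115 - 147 \left(4 \cdot 3 \cdot 24 \left(3 + 3\right)\right)^{2}\right) - 3368 = \left(-115 - 147 \left(12 \cdot 24 \cdot 6\right)^{2}\right) - 3368 = \left(-115 - 147 \left(12 \cdot 144\right)^{2}\right) - 3368 = \left(-115 - 147 \cdot 1728^{2}\right) - 3368 = \left(-115 - 438939648\right) - 3368 = -438939763 - 3368 = -438943131$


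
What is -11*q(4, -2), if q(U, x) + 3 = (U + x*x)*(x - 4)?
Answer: 561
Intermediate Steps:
q(U, x) = -3 + (-4 + x)*(U + x**2) (q(U, x) = -3 + (U + x*x)*(x - 4) = -3 + (U + x**2)*(-4 + x) = -3 + (-4 + x)*(U + x**2))
-11*q(4, -2) = -11*(-3 + (-2)**3 - 4*4 - 4*(-2)**2 + 4*(-2)) = -11*(-3 - 8 - 16 - 4*4 - 8) = -11*(-3 - 8 - 16 - 16 - 8) = -11*(-51) = 561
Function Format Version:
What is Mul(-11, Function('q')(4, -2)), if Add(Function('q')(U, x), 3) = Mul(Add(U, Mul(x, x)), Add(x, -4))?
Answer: 561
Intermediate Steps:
Function('q')(U, x) = Add(-3, Mul(Add(-4, x), Add(U, Pow(x, 2)))) (Function('q')(U, x) = Add(-3, Mul(Add(U, Mul(x, x)), Add(x, -4))) = Add(-3, Mul(Add(U, Pow(x, 2)), Add(-4, x))) = Add(-3, Mul(Add(-4, x), Add(U, Pow(x, 2)))))
Mul(-11, Function('q')(4, -2)) = Mul(-11, Add(-3, Pow(-2, 3), Mul(-4, 4), Mul(-4, Pow(-2, 2)), Mul(4, -2))) = Mul(-11, Add(-3, -8, -16, Mul(-4, 4), -8)) = Mul(-11, Add(-3, -8, -16, -16, -8)) = Mul(-11, -51) = 561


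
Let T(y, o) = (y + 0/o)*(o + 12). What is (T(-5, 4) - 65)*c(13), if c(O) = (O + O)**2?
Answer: -98020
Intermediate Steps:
c(O) = 4*O**2 (c(O) = (2*O)**2 = 4*O**2)
T(y, o) = y*(12 + o) (T(y, o) = (y + 0)*(12 + o) = y*(12 + o))
(T(-5, 4) - 65)*c(13) = (-5*(12 + 4) - 65)*(4*13**2) = (-5*16 - 65)*(4*169) = (-80 - 65)*676 = -145*676 = -98020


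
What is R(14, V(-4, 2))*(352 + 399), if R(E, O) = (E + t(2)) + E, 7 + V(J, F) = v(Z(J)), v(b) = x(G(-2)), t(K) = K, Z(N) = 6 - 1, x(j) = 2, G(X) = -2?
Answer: 22530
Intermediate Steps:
Z(N) = 5
v(b) = 2
V(J, F) = -5 (V(J, F) = -7 + 2 = -5)
R(E, O) = 2 + 2*E (R(E, O) = (E + 2) + E = (2 + E) + E = 2 + 2*E)
R(14, V(-4, 2))*(352 + 399) = (2 + 2*14)*(352 + 399) = (2 + 28)*751 = 30*751 = 22530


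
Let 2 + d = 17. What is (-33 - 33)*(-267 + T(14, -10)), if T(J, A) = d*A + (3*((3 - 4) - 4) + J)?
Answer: 27588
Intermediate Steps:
d = 15 (d = -2 + 17 = 15)
T(J, A) = -15 + J + 15*A (T(J, A) = 15*A + (3*((3 - 4) - 4) + J) = 15*A + (3*(-1 - 4) + J) = 15*A + (3*(-5) + J) = 15*A + (-15 + J) = -15 + J + 15*A)
(-33 - 33)*(-267 + T(14, -10)) = (-33 - 33)*(-267 + (-15 + 14 + 15*(-10))) = -66*(-267 + (-15 + 14 - 150)) = -66*(-267 - 151) = -66*(-418) = 27588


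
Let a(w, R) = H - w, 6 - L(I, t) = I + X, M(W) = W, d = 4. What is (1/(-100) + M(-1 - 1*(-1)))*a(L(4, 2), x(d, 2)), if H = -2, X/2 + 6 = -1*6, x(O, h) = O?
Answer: 7/25 ≈ 0.28000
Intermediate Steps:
X = -24 (X = -12 + 2*(-1*6) = -12 + 2*(-6) = -12 - 12 = -24)
L(I, t) = 30 - I (L(I, t) = 6 - (I - 24) = 6 - (-24 + I) = 6 + (24 - I) = 30 - I)
a(w, R) = -2 - w
(1/(-100) + M(-1 - 1*(-1)))*a(L(4, 2), x(d, 2)) = (1/(-100) + (-1 - 1*(-1)))*(-2 - (30 - 1*4)) = (-1/100 + (-1 + 1))*(-2 - (30 - 4)) = (-1/100 + 0)*(-2 - 1*26) = -(-2 - 26)/100 = -1/100*(-28) = 7/25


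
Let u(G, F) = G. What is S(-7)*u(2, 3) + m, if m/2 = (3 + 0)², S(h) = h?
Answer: 4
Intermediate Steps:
m = 18 (m = 2*(3 + 0)² = 2*3² = 2*9 = 18)
S(-7)*u(2, 3) + m = -7*2 + 18 = -14 + 18 = 4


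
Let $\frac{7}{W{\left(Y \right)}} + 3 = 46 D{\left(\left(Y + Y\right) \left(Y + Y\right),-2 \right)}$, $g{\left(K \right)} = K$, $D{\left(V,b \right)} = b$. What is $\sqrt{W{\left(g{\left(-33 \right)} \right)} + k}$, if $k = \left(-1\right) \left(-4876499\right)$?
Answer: $\frac{\sqrt{44010402810}}{95} \approx 2208.3$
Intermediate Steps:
$k = 4876499$
$W{\left(Y \right)} = - \frac{7}{95}$ ($W{\left(Y \right)} = \frac{7}{-3 + 46 \left(-2\right)} = \frac{7}{-3 - 92} = \frac{7}{-95} = 7 \left(- \frac{1}{95}\right) = - \frac{7}{95}$)
$\sqrt{W{\left(g{\left(-33 \right)} \right)} + k} = \sqrt{- \frac{7}{95} + 4876499} = \sqrt{\frac{463267398}{95}} = \frac{\sqrt{44010402810}}{95}$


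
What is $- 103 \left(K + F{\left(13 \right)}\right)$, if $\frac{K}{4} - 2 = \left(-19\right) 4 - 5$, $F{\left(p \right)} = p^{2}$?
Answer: $15141$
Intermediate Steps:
$K = -316$ ($K = 8 + 4 \left(\left(-19\right) 4 - 5\right) = 8 + 4 \left(-76 - 5\right) = 8 + 4 \left(-81\right) = 8 - 324 = -316$)
$- 103 \left(K + F{\left(13 \right)}\right) = - 103 \left(-316 + 13^{2}\right) = - 103 \left(-316 + 169\right) = \left(-103\right) \left(-147\right) = 15141$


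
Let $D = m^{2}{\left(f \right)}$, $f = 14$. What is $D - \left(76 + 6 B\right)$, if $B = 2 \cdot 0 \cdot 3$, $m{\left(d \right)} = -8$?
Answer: $-12$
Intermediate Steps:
$B = 0$ ($B = 0 \cdot 3 = 0$)
$D = 64$ ($D = \left(-8\right)^{2} = 64$)
$D - \left(76 + 6 B\right) = 64 - 76 = -12$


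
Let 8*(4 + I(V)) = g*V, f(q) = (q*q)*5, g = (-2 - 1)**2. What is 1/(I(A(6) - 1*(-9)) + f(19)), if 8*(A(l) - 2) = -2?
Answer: 32/58019 ≈ 0.00055154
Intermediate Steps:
g = 9 (g = (-3)**2 = 9)
A(l) = 7/4 (A(l) = 2 + (1/8)*(-2) = 2 - 1/4 = 7/4)
f(q) = 5*q**2 (f(q) = q**2*5 = 5*q**2)
I(V) = -4 + 9*V/8 (I(V) = -4 + (9*V)/8 = -4 + 9*V/8)
1/(I(A(6) - 1*(-9)) + f(19)) = 1/((-4 + 9*(7/4 - 1*(-9))/8) + 5*19**2) = 1/((-4 + 9*(7/4 + 9)/8) + 5*361) = 1/((-4 + (9/8)*(43/4)) + 1805) = 1/((-4 + 387/32) + 1805) = 1/(259/32 + 1805) = 1/(58019/32) = 32/58019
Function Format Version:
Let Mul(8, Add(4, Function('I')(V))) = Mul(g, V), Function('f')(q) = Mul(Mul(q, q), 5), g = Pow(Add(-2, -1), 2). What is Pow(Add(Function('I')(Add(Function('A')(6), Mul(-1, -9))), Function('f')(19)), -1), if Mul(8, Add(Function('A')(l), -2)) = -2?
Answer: Rational(32, 58019) ≈ 0.00055154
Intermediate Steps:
g = 9 (g = Pow(-3, 2) = 9)
Function('A')(l) = Rational(7, 4) (Function('A')(l) = Add(2, Mul(Rational(1, 8), -2)) = Add(2, Rational(-1, 4)) = Rational(7, 4))
Function('f')(q) = Mul(5, Pow(q, 2)) (Function('f')(q) = Mul(Pow(q, 2), 5) = Mul(5, Pow(q, 2)))
Function('I')(V) = Add(-4, Mul(Rational(9, 8), V)) (Function('I')(V) = Add(-4, Mul(Rational(1, 8), Mul(9, V))) = Add(-4, Mul(Rational(9, 8), V)))
Pow(Add(Function('I')(Add(Function('A')(6), Mul(-1, -9))), Function('f')(19)), -1) = Pow(Add(Add(-4, Mul(Rational(9, 8), Add(Rational(7, 4), Mul(-1, -9)))), Mul(5, Pow(19, 2))), -1) = Pow(Add(Add(-4, Mul(Rational(9, 8), Add(Rational(7, 4), 9))), Mul(5, 361)), -1) = Pow(Add(Add(-4, Mul(Rational(9, 8), Rational(43, 4))), 1805), -1) = Pow(Add(Add(-4, Rational(387, 32)), 1805), -1) = Pow(Add(Rational(259, 32), 1805), -1) = Pow(Rational(58019, 32), -1) = Rational(32, 58019)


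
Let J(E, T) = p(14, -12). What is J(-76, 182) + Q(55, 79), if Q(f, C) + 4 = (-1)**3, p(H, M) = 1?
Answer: -4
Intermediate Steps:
Q(f, C) = -5 (Q(f, C) = -4 + (-1)**3 = -4 - 1 = -5)
J(E, T) = 1
J(-76, 182) + Q(55, 79) = 1 - 5 = -4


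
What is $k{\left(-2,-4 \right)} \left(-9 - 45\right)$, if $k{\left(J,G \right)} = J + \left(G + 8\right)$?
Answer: $-108$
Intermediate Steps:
$k{\left(J,G \right)} = 8 + G + J$ ($k{\left(J,G \right)} = J + \left(8 + G\right) = 8 + G + J$)
$k{\left(-2,-4 \right)} \left(-9 - 45\right) = \left(8 - 4 - 2\right) \left(-9 - 45\right) = 2 \left(-54\right) = -108$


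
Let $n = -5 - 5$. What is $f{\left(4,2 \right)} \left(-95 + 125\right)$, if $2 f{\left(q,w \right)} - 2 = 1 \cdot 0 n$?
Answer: $30$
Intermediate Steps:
$n = -10$ ($n = -5 - 5 = -10$)
$f{\left(q,w \right)} = 1$ ($f{\left(q,w \right)} = 1 + \frac{1 \cdot 0 \left(-10\right)}{2} = 1 + \frac{0 \left(-10\right)}{2} = 1 + \frac{1}{2} \cdot 0 = 1 + 0 = 1$)
$f{\left(4,2 \right)} \left(-95 + 125\right) = 1 \left(-95 + 125\right) = 1 \cdot 30 = 30$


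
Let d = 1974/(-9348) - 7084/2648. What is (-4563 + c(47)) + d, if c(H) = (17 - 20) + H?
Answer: -1165963885/257849 ≈ -4521.9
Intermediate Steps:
c(H) = -3 + H
d = -744254/257849 (d = 1974*(-1/9348) - 7084*1/2648 = -329/1558 - 1771/662 = -744254/257849 ≈ -2.8864)
(-4563 + c(47)) + d = (-4563 + (-3 + 47)) - 744254/257849 = (-4563 + 44) - 744254/257849 = -4519 - 744254/257849 = -1165963885/257849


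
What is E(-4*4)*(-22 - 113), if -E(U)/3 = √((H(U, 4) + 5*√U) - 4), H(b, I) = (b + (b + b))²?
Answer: 810*√(575 + 5*I) ≈ 19423.0 + 84.448*I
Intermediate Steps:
H(b, I) = 9*b² (H(b, I) = (b + 2*b)² = (3*b)² = 9*b²)
E(U) = -3*√(-4 + 5*√U + 9*U²) (E(U) = -3*√((9*U² + 5*√U) - 4) = -3*√((5*√U + 9*U²) - 4) = -3*√(-4 + 5*√U + 9*U²))
E(-4*4)*(-22 - 113) = (-3*√(-4 + 5*√(-4*4) + 9*(-4*4)²))*(-22 - 113) = -3*√(-4 + 5*√(-16) + 9*(-16)²)*(-135) = -3*√(-4 + 5*(4*I) + 9*256)*(-135) = -3*√(-4 + 20*I + 2304)*(-135) = -3*√(2300 + 20*I)*(-135) = 405*√(2300 + 20*I)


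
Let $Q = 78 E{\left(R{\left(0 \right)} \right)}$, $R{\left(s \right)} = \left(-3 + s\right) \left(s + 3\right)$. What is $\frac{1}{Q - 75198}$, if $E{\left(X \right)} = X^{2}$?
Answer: $- \frac{1}{68880} \approx -1.4518 \cdot 10^{-5}$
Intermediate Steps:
$R{\left(s \right)} = \left(-3 + s\right) \left(3 + s\right)$
$Q = 6318$ ($Q = 78 \left(-9 + 0^{2}\right)^{2} = 78 \left(-9 + 0\right)^{2} = 78 \left(-9\right)^{2} = 78 \cdot 81 = 6318$)
$\frac{1}{Q - 75198} = \frac{1}{6318 - 75198} = \frac{1}{-68880} = - \frac{1}{68880}$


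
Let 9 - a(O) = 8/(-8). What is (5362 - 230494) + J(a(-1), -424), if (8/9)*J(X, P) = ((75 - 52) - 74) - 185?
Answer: -450795/2 ≈ -2.2540e+5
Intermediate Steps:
a(O) = 10 (a(O) = 9 - 8/(-8) = 9 - 8*(-1)/8 = 9 - 1*(-1) = 9 + 1 = 10)
J(X, P) = -531/2 (J(X, P) = 9*(((75 - 52) - 74) - 185)/8 = 9*((23 - 74) - 185)/8 = 9*(-51 - 185)/8 = (9/8)*(-236) = -531/2)
(5362 - 230494) + J(a(-1), -424) = (5362 - 230494) - 531/2 = -225132 - 531/2 = -450795/2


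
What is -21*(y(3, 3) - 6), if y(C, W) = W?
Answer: 63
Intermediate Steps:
-21*(y(3, 3) - 6) = -21*(3 - 6) = -21*(-3) = 63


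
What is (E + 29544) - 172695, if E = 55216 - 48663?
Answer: -136598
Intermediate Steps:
E = 6553
(E + 29544) - 172695 = (6553 + 29544) - 172695 = 36097 - 172695 = -136598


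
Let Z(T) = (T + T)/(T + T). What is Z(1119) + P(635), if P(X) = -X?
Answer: -634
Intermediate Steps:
Z(T) = 1 (Z(T) = (2*T)/((2*T)) = (2*T)*(1/(2*T)) = 1)
Z(1119) + P(635) = 1 - 1*635 = 1 - 635 = -634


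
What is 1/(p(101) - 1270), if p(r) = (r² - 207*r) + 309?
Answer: -1/11667 ≈ -8.5712e-5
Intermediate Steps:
p(r) = 309 + r² - 207*r
1/(p(101) - 1270) = 1/((309 + 101² - 207*101) - 1270) = 1/((309 + 10201 - 20907) - 1270) = 1/(-10397 - 1270) = 1/(-11667) = -1/11667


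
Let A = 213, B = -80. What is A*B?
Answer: -17040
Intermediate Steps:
A*B = 213*(-80) = -17040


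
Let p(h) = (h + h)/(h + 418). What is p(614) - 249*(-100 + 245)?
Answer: -9314783/258 ≈ -36104.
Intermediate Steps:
p(h) = 2*h/(418 + h) (p(h) = (2*h)/(418 + h) = 2*h/(418 + h))
p(614) - 249*(-100 + 245) = 2*614/(418 + 614) - 249*(-100 + 245) = 2*614/1032 - 249*145 = 2*614*(1/1032) - 1*36105 = 307/258 - 36105 = -9314783/258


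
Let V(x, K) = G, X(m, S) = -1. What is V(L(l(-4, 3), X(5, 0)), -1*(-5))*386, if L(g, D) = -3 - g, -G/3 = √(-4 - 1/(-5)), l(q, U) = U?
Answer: -1158*I*√95/5 ≈ -2257.4*I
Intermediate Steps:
G = -3*I*√95/5 (G = -3*√(-4 - 1/(-5)) = -3*√(-4 - 1*(-⅕)) = -3*√(-4 + ⅕) = -3*I*√95/5 ≈ -5.8481*I)
V(x, K) = -3*I*√95/5
V(L(l(-4, 3), X(5, 0)), -1*(-5))*386 = -3*I*√95/5*386 = -1158*I*√95/5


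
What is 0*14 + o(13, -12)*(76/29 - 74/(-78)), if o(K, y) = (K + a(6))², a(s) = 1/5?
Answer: 5861724/9425 ≈ 621.93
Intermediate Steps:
a(s) = ⅕
o(K, y) = (⅕ + K)² (o(K, y) = (K + ⅕)² = (⅕ + K)²)
0*14 + o(13, -12)*(76/29 - 74/(-78)) = 0*14 + ((1 + 5*13)²/25)*(76/29 - 74/(-78)) = 0 + ((1 + 65)²/25)*(76*(1/29) - 74*(-1/78)) = 0 + ((1/25)*66²)*(76/29 + 37/39) = 0 + ((1/25)*4356)*(4037/1131) = 0 + (4356/25)*(4037/1131) = 0 + 5861724/9425 = 5861724/9425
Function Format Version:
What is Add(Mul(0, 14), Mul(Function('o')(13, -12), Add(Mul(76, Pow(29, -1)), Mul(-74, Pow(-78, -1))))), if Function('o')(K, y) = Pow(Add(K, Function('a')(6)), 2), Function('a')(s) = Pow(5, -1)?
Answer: Rational(5861724, 9425) ≈ 621.93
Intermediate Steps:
Function('a')(s) = Rational(1, 5)
Function('o')(K, y) = Pow(Add(Rational(1, 5), K), 2) (Function('o')(K, y) = Pow(Add(K, Rational(1, 5)), 2) = Pow(Add(Rational(1, 5), K), 2))
Add(Mul(0, 14), Mul(Function('o')(13, -12), Add(Mul(76, Pow(29, -1)), Mul(-74, Pow(-78, -1))))) = Add(Mul(0, 14), Mul(Mul(Rational(1, 25), Pow(Add(1, Mul(5, 13)), 2)), Add(Mul(76, Pow(29, -1)), Mul(-74, Pow(-78, -1))))) = Add(0, Mul(Mul(Rational(1, 25), Pow(Add(1, 65), 2)), Add(Mul(76, Rational(1, 29)), Mul(-74, Rational(-1, 78))))) = Add(0, Mul(Mul(Rational(1, 25), Pow(66, 2)), Add(Rational(76, 29), Rational(37, 39)))) = Add(0, Mul(Mul(Rational(1, 25), 4356), Rational(4037, 1131))) = Add(0, Mul(Rational(4356, 25), Rational(4037, 1131))) = Add(0, Rational(5861724, 9425)) = Rational(5861724, 9425)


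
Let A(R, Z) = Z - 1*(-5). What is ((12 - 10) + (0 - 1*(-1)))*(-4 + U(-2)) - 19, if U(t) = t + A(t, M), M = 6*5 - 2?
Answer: 62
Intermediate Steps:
M = 28 (M = 30 - 2 = 28)
A(R, Z) = 5 + Z (A(R, Z) = Z + 5 = 5 + Z)
U(t) = 33 + t (U(t) = t + (5 + 28) = t + 33 = 33 + t)
((12 - 10) + (0 - 1*(-1)))*(-4 + U(-2)) - 19 = ((12 - 10) + (0 - 1*(-1)))*(-4 + (33 - 2)) - 19 = (2 + (0 + 1))*(-4 + 31) - 19 = (2 + 1)*27 - 19 = 3*27 - 19 = 81 - 19 = 62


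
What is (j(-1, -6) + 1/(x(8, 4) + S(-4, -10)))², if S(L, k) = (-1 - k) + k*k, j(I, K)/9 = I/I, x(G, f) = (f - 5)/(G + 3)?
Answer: 116488849/1435204 ≈ 81.165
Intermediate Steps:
x(G, f) = (-5 + f)/(3 + G)
j(I, K) = 9 (j(I, K) = 9*(I/I) = 9*1 = 9)
S(L, k) = -1 + k² - k (S(L, k) = (-1 - k) + k² = -1 + k² - k)
(j(-1, -6) + 1/(x(8, 4) + S(-4, -10)))² = (9 + 1/((-5 + 4)/(3 + 8) + (-1 + (-10)² - 1*(-10))))² = (9 + 1/(-1/11 + (-1 + 100 + 10)))² = (9 + 1/((1/11)*(-1) + 109))² = (9 + 1/(-1/11 + 109))² = (9 + 1/(1198/11))² = (9 + 11/1198)² = (10793/1198)² = 116488849/1435204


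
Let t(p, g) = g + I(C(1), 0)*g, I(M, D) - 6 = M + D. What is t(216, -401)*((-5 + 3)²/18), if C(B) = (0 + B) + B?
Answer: -802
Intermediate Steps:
C(B) = 2*B (C(B) = B + B = 2*B)
I(M, D) = 6 + D + M (I(M, D) = 6 + (M + D) = 6 + (D + M) = 6 + D + M)
t(p, g) = 9*g (t(p, g) = g + (6 + 0 + 2*1)*g = g + (6 + 0 + 2)*g = g + 8*g = 9*g)
t(216, -401)*((-5 + 3)²/18) = (9*(-401))*((-5 + 3)²/18) = -3609*(-2)²/18 = -14436/18 = -3609*2/9 = -802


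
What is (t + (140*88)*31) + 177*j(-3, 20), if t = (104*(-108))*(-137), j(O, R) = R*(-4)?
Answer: 1906544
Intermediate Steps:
j(O, R) = -4*R
t = 1538784 (t = -11232*(-137) = 1538784)
(t + (140*88)*31) + 177*j(-3, 20) = (1538784 + (140*88)*31) + 177*(-4*20) = (1538784 + 12320*31) + 177*(-80) = (1538784 + 381920) - 14160 = 1920704 - 14160 = 1906544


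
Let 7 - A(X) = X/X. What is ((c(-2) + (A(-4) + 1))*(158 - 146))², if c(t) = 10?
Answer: 41616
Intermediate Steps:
A(X) = 6 (A(X) = 7 - X/X = 7 - 1*1 = 7 - 1 = 6)
((c(-2) + (A(-4) + 1))*(158 - 146))² = ((10 + (6 + 1))*(158 - 146))² = ((10 + 7)*12)² = (17*12)² = 204² = 41616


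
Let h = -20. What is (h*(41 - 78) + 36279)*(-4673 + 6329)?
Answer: 61303464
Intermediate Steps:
(h*(41 - 78) + 36279)*(-4673 + 6329) = (-20*(41 - 78) + 36279)*(-4673 + 6329) = (-20*(-37) + 36279)*1656 = (740 + 36279)*1656 = 37019*1656 = 61303464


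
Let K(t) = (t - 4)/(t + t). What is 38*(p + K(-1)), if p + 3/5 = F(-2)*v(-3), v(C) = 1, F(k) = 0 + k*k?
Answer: 1121/5 ≈ 224.20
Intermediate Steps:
F(k) = k² (F(k) = 0 + k² = k²)
K(t) = (-4 + t)/(2*t) (K(t) = (-4 + t)/((2*t)) = (-4 + t)*(1/(2*t)) = (-4 + t)/(2*t))
p = 17/5 (p = -⅗ + (-2)²*1 = -⅗ + 4*1 = -⅗ + 4 = 17/5 ≈ 3.4000)
38*(p + K(-1)) = 38*(17/5 + (½)*(-4 - 1)/(-1)) = 38*(17/5 + (½)*(-1)*(-5)) = 38*(17/5 + 5/2) = 38*(59/10) = 1121/5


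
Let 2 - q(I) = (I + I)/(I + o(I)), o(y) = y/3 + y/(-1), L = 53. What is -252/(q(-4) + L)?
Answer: -36/7 ≈ -5.1429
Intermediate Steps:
o(y) = -2*y/3 (o(y) = y*(⅓) + y*(-1) = y/3 - y = -2*y/3)
q(I) = -4 (q(I) = 2 - (I + I)/(I - 2*I/3) = 2 - 2*I/(I/3) = 2 - 2*I*3/I = 2 - 1*6 = 2 - 6 = -4)
-252/(q(-4) + L) = -252/(-4 + 53) = -252/49 = -252*1/49 = -36/7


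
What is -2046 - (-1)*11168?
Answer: 9122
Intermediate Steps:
-2046 - (-1)*11168 = -2046 - 1*(-11168) = -2046 + 11168 = 9122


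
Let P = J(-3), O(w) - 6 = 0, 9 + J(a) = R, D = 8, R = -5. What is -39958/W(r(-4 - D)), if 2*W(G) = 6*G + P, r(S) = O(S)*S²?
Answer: -39958/2585 ≈ -15.458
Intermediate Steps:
J(a) = -14 (J(a) = -9 - 5 = -14)
O(w) = 6 (O(w) = 6 + 0 = 6)
P = -14
r(S) = 6*S²
W(G) = -7 + 3*G (W(G) = (6*G - 14)/2 = (-14 + 6*G)/2 = -7 + 3*G)
-39958/W(r(-4 - D)) = -39958/(-7 + 3*(6*(-4 - 1*8)²)) = -39958/(-7 + 3*(6*(-4 - 8)²)) = -39958/(-7 + 3*(6*(-12)²)) = -39958/(-7 + 3*(6*144)) = -39958/(-7 + 3*864) = -39958/(-7 + 2592) = -39958/2585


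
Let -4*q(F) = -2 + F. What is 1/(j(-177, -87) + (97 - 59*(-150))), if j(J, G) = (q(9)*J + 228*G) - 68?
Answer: -4/42589 ≈ -9.3921e-5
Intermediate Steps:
q(F) = ½ - F/4 (q(F) = -(-2 + F)/4 = ½ - F/4)
j(J, G) = -68 + 228*G - 7*J/4 (j(J, G) = ((½ - ¼*9)*J + 228*G) - 68 = ((½ - 9/4)*J + 228*G) - 68 = (-7*J/4 + 228*G) - 68 = (228*G - 7*J/4) - 68 = -68 + 228*G - 7*J/4)
1/(j(-177, -87) + (97 - 59*(-150))) = 1/((-68 + 228*(-87) - 7/4*(-177)) + (97 - 59*(-150))) = 1/((-68 - 19836 + 1239/4) + (97 + 8850)) = 1/(-78377/4 + 8947) = 1/(-42589/4) = -4/42589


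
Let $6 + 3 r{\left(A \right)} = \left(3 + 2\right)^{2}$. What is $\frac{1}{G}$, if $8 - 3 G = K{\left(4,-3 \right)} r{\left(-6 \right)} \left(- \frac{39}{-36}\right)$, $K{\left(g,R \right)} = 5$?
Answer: $- \frac{108}{947} \approx -0.11404$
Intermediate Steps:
$r{\left(A \right)} = \frac{19}{3}$ ($r{\left(A \right)} = -2 + \frac{\left(3 + 2\right)^{2}}{3} = -2 + \frac{5^{2}}{3} = -2 + \frac{1}{3} \cdot 25 = -2 + \frac{25}{3} = \frac{19}{3}$)
$G = - \frac{947}{108}$ ($G = \frac{8}{3} - \frac{5 \cdot \frac{19}{3} \left(- \frac{39}{-36}\right)}{3} = \frac{8}{3} - \frac{\frac{95}{3} \left(\left(-39\right) \left(- \frac{1}{36}\right)\right)}{3} = \frac{8}{3} - \frac{\frac{95}{3} \cdot \frac{13}{12}}{3} = \frac{8}{3} - \frac{1235}{108} = - \frac{947}{108} \approx -8.7685$)
$\frac{1}{G} = \frac{1}{- \frac{947}{108}} = - \frac{108}{947}$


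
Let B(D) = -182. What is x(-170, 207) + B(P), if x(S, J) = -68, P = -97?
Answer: -250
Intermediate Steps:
x(-170, 207) + B(P) = -68 - 182 = -250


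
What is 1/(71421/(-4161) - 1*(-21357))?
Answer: 73/1557808 ≈ 4.6861e-5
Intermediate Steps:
1/(71421/(-4161) - 1*(-21357)) = 1/(71421*(-1/4161) + 21357) = 1/(-1253/73 + 21357) = 1/(1557808/73) = 73/1557808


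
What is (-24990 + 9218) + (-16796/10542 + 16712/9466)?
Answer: -393469928654/24947643 ≈ -15772.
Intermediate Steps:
(-24990 + 9218) + (-16796/10542 + 16712/9466) = -15772 + (-16796*1/10542 + 16712*(1/9466)) = -15772 + (-8398/5271 + 8356/4733) = -15772 + 4296742/24947643 = -393469928654/24947643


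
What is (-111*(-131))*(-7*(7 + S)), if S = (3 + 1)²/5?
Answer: -5191137/5 ≈ -1.0382e+6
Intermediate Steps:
S = 16/5 (S = 4²*(⅕) = 16*(⅕) = 16/5 ≈ 3.2000)
(-111*(-131))*(-7*(7 + S)) = (-111*(-131))*(-7*(7 + 16/5)) = 14541*(-7*51/5) = 14541*(-357/5) = -5191137/5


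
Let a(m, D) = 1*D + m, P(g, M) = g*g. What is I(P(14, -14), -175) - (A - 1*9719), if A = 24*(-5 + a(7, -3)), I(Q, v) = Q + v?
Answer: 9764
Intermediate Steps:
P(g, M) = g²
a(m, D) = D + m
A = -24 (A = 24*(-5 + (-3 + 7)) = 24*(-5 + 4) = 24*(-1) = -24)
I(P(14, -14), -175) - (A - 1*9719) = (14² - 175) - (-24 - 1*9719) = (196 - 175) - (-24 - 9719) = 21 - 1*(-9743) = 21 + 9743 = 9764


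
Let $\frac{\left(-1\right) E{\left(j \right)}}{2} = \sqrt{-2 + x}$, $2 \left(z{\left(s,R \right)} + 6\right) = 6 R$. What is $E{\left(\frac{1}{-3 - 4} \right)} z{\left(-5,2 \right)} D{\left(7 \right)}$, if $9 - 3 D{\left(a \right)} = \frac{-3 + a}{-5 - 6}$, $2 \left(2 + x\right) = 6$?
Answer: $0$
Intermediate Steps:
$x = 1$ ($x = -2 + \frac{1}{2} \cdot 6 = -2 + 3 = 1$)
$D{\left(a \right)} = \frac{32}{11} + \frac{a}{33}$ ($D{\left(a \right)} = 3 - \frac{\left(-3 + a\right) \frac{1}{-5 - 6}}{3} = 3 - \frac{\left(-3 + a\right) \frac{1}{-11}}{3} = 3 - \frac{\left(-3 + a\right) \left(- \frac{1}{11}\right)}{3} = 3 - \frac{\frac{3}{11} - \frac{a}{11}}{3} = 3 + \left(- \frac{1}{11} + \frac{a}{33}\right) = \frac{32}{11} + \frac{a}{33}$)
$z{\left(s,R \right)} = -6 + 3 R$ ($z{\left(s,R \right)} = -6 + \frac{6 R}{2} = -6 + 3 R$)
$E{\left(j \right)} = - 2 i$ ($E{\left(j \right)} = - 2 \sqrt{-2 + 1} = - 2 \sqrt{-1} = - 2 i$)
$E{\left(\frac{1}{-3 - 4} \right)} z{\left(-5,2 \right)} D{\left(7 \right)} = - 2 i \left(-6 + 3 \cdot 2\right) \left(\frac{32}{11} + \frac{1}{33} \cdot 7\right) = - 2 i \left(-6 + 6\right) \left(\frac{32}{11} + \frac{7}{33}\right) = - 2 i 0 \cdot \frac{103}{33} = 0 \cdot \frac{103}{33} = 0$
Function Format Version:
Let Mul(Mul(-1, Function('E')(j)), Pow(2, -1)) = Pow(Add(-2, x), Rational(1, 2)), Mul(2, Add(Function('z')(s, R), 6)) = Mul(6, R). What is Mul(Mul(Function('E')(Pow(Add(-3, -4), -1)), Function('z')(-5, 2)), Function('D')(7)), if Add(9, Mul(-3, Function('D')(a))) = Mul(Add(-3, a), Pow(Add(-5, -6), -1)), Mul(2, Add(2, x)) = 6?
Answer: 0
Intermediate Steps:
x = 1 (x = Add(-2, Mul(Rational(1, 2), 6)) = Add(-2, 3) = 1)
Function('D')(a) = Add(Rational(32, 11), Mul(Rational(1, 33), a)) (Function('D')(a) = Add(3, Mul(Rational(-1, 3), Mul(Add(-3, a), Pow(Add(-5, -6), -1)))) = Add(3, Mul(Rational(-1, 3), Mul(Add(-3, a), Pow(-11, -1)))) = Add(3, Mul(Rational(-1, 3), Mul(Add(-3, a), Rational(-1, 11)))) = Add(3, Mul(Rational(-1, 3), Add(Rational(3, 11), Mul(Rational(-1, 11), a)))) = Add(3, Add(Rational(-1, 11), Mul(Rational(1, 33), a))) = Add(Rational(32, 11), Mul(Rational(1, 33), a)))
Function('z')(s, R) = Add(-6, Mul(3, R)) (Function('z')(s, R) = Add(-6, Mul(Rational(1, 2), Mul(6, R))) = Add(-6, Mul(3, R)))
Function('E')(j) = Mul(-2, I) (Function('E')(j) = Mul(-2, Pow(Add(-2, 1), Rational(1, 2))) = Mul(-2, Pow(-1, Rational(1, 2))) = Mul(-2, I))
Mul(Mul(Function('E')(Pow(Add(-3, -4), -1)), Function('z')(-5, 2)), Function('D')(7)) = Mul(Mul(Mul(-2, I), Add(-6, Mul(3, 2))), Add(Rational(32, 11), Mul(Rational(1, 33), 7))) = Mul(Mul(Mul(-2, I), Add(-6, 6)), Add(Rational(32, 11), Rational(7, 33))) = Mul(Mul(Mul(-2, I), 0), Rational(103, 33)) = Mul(0, Rational(103, 33)) = 0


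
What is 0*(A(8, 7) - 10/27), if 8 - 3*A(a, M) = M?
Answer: 0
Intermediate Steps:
A(a, M) = 8/3 - M/3
0*(A(8, 7) - 10/27) = 0*((8/3 - 1/3*7) - 10/27) = 0*((8/3 - 7/3) - 10*1/27) = 0*(1/3 - 10/27) = 0*(-1/27) = 0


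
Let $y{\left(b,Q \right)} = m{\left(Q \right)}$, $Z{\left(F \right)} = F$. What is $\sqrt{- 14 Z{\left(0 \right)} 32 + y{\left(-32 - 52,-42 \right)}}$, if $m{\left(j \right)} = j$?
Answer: $i \sqrt{42} \approx 6.4807 i$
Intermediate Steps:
$y{\left(b,Q \right)} = Q$
$\sqrt{- 14 Z{\left(0 \right)} 32 + y{\left(-32 - 52,-42 \right)}} = \sqrt{\left(-14\right) 0 \cdot 32 - 42} = \sqrt{0 \cdot 32 - 42} = \sqrt{0 - 42} = \sqrt{-42} = i \sqrt{42}$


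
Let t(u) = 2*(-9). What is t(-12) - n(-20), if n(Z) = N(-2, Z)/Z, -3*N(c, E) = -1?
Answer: -1079/60 ≈ -17.983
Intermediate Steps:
N(c, E) = 1/3 (N(c, E) = -1/3*(-1) = 1/3)
t(u) = -18
n(Z) = 1/(3*Z)
t(-12) - n(-20) = -18 - 1/(3*(-20)) = -18 - (-1)/(3*20) = -18 - 1*(-1/60) = -18 + 1/60 = -1079/60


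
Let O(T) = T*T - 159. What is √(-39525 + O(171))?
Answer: 59*I*√3 ≈ 102.19*I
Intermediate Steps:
O(T) = -159 + T² (O(T) = T² - 159 = -159 + T²)
√(-39525 + O(171)) = √(-39525 + (-159 + 171²)) = √(-39525 + (-159 + 29241)) = √(-39525 + 29082) = √(-10443) = 59*I*√3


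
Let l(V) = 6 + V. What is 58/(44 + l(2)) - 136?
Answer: -3507/26 ≈ -134.88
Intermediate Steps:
58/(44 + l(2)) - 136 = 58/(44 + (6 + 2)) - 136 = 58/(44 + 8) - 136 = 58/52 - 136 = (1/52)*58 - 136 = 29/26 - 136 = -3507/26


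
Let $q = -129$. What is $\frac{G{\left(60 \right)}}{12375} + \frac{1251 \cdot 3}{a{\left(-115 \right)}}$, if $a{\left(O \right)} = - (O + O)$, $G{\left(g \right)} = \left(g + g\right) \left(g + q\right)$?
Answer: $\frac{197951}{12650} \approx 15.648$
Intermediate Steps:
$G{\left(g \right)} = 2 g \left(-129 + g\right)$ ($G{\left(g \right)} = \left(g + g\right) \left(g - 129\right) = 2 g \left(-129 + g\right)$)
$a{\left(O \right)} = - 2 O$
$\frac{G{\left(60 \right)}}{12375} + \frac{1251 \cdot 3}{a{\left(-115 \right)}} = \frac{2 \cdot 60 \left(-129 + 60\right)}{12375} + \frac{1251 \cdot 3}{\left(-2\right) \left(-115\right)} = 2 \cdot 60 \left(-69\right) \frac{1}{12375} + \frac{3753}{230} = \left(-8280\right) \frac{1}{12375} + 3753 \cdot \frac{1}{230} = - \frac{184}{275} + \frac{3753}{230} = \frac{197951}{12650}$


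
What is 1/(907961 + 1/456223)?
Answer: 456223/414232691304 ≈ 1.1014e-6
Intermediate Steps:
1/(907961 + 1/456223) = 1/(414232691304/456223) = 456223/414232691304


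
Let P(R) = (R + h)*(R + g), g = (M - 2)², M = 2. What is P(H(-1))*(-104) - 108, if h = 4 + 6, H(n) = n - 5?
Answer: 2388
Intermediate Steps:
H(n) = -5 + n
g = 0 (g = (2 - 2)² = 0² = 0)
h = 10
P(R) = R*(10 + R) (P(R) = (R + 10)*(R + 0) = (10 + R)*R = R*(10 + R))
P(H(-1))*(-104) - 108 = ((-5 - 1)*(10 + (-5 - 1)))*(-104) - 108 = -6*(10 - 6)*(-104) - 108 = -6*4*(-104) - 108 = -24*(-104) - 108 = 2496 - 108 = 2388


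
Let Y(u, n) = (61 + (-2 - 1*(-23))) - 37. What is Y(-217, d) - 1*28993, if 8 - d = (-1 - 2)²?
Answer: -28948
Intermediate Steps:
d = -1 (d = 8 - (-1 - 2)² = 8 - 1*(-3)² = 8 - 1*9 = 8 - 9 = -1)
Y(u, n) = 45 (Y(u, n) = (61 + (-2 + 23)) - 37 = (61 + 21) - 37 = 82 - 37 = 45)
Y(-217, d) - 1*28993 = 45 - 1*28993 = 45 - 28993 = -28948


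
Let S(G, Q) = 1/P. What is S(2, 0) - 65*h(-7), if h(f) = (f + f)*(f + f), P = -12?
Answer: -152881/12 ≈ -12740.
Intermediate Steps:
S(G, Q) = -1/12 (S(G, Q) = 1/(-12) = -1/12)
h(f) = 4*f**2 (h(f) = (2*f)*(2*f) = 4*f**2)
S(2, 0) - 65*h(-7) = -1/12 - 260*(-7)**2 = -1/12 - 260*49 = -1/12 - 65*196 = -1/12 - 12740 = -152881/12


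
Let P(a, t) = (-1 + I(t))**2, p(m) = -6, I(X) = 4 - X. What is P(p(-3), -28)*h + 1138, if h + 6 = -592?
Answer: -573540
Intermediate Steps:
h = -598 (h = -6 - 592 = -598)
P(a, t) = (3 - t)**2 (P(a, t) = (-1 + (4 - t))**2 = (3 - t)**2)
P(p(-3), -28)*h + 1138 = (-3 - 28)**2*(-598) + 1138 = (-31)**2*(-598) + 1138 = 961*(-598) + 1138 = -574678 + 1138 = -573540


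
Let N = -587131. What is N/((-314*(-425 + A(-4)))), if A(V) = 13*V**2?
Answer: -587131/68138 ≈ -8.6168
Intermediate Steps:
N/((-314*(-425 + A(-4)))) = -587131*(-1/(314*(-425 + 13*(-4)**2))) = -587131*(-1/(314*(-425 + 13*16))) = -587131*(-1/(314*(-425 + 208))) = -587131/((-314*(-217))) = -587131/68138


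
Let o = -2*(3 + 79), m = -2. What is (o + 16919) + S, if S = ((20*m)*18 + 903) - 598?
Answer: 16340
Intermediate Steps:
o = -164 (o = -2*82 = -164)
S = -415 (S = ((20*(-2))*18 + 903) - 598 = (-40*18 + 903) - 598 = (-720 + 903) - 598 = 183 - 598 = -415)
(o + 16919) + S = (-164 + 16919) - 415 = 16755 - 415 = 16340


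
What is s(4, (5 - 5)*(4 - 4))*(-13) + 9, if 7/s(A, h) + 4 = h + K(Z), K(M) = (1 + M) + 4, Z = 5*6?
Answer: 188/31 ≈ 6.0645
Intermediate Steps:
Z = 30
K(M) = 5 + M
s(A, h) = 7/(31 + h) (s(A, h) = 7/(-4 + (h + (5 + 30))) = 7/(-4 + (h + 35)) = 7/(-4 + (35 + h)) = 7/(31 + h))
s(4, (5 - 5)*(4 - 4))*(-13) + 9 = (7/(31 + (5 - 5)*(4 - 4)))*(-13) + 9 = (7/(31 + 0*0))*(-13) + 9 = (7/(31 + 0))*(-13) + 9 = (7/31)*(-13) + 9 = -91/31 + 9 = 188/31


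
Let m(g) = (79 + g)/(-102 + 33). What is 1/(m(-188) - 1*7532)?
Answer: -69/519599 ≈ -0.00013279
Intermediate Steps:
m(g) = -79/69 - g/69 (m(g) = (79 + g)/(-69) = (79 + g)*(-1/69) = -79/69 - g/69)
1/(m(-188) - 1*7532) = 1/((-79/69 - 1/69*(-188)) - 1*7532) = 1/((-79/69 + 188/69) - 7532) = 1/(109/69 - 7532) = 1/(-519599/69) = -69/519599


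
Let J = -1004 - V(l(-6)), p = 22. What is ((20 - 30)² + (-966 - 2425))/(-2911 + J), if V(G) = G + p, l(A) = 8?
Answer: 1097/1315 ≈ 0.83422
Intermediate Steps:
V(G) = 22 + G (V(G) = G + 22 = 22 + G)
J = -1034 (J = -1004 - (22 + 8) = -1004 - 1*30 = -1004 - 30 = -1034)
((20 - 30)² + (-966 - 2425))/(-2911 + J) = ((20 - 30)² + (-966 - 2425))/(-2911 - 1034) = ((-10)² - 3391)/(-3945) = (100 - 3391)*(-1/3945) = -3291*(-1/3945) = 1097/1315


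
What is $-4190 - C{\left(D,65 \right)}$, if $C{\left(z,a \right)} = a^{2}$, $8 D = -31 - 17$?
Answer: $-8415$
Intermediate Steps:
$D = -6$ ($D = \frac{-31 - 17}{8} = \frac{1}{8} \left(-48\right) = -6$)
$-4190 - C{\left(D,65 \right)} = -4190 - 65^{2} = -4190 - 4225 = -8415$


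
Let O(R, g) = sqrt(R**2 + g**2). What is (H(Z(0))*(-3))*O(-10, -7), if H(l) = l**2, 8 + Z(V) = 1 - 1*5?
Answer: -432*sqrt(149) ≈ -5273.2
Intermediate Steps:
Z(V) = -12 (Z(V) = -8 + (1 - 1*5) = -8 + (1 - 5) = -8 - 4 = -12)
(H(Z(0))*(-3))*O(-10, -7) = ((-12)**2*(-3))*sqrt((-10)**2 + (-7)**2) = (144*(-3))*sqrt(100 + 49) = -432*sqrt(149)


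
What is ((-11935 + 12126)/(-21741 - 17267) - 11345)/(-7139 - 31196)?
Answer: 442545951/1495371680 ≈ 0.29594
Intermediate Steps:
((-11935 + 12126)/(-21741 - 17267) - 11345)/(-7139 - 31196) = (191/(-39008) - 11345)/(-38335) = (191*(-1/39008) - 11345)*(-1/38335) = (-191/39008 - 11345)*(-1/38335) = -442545951/39008*(-1/38335) = 442545951/1495371680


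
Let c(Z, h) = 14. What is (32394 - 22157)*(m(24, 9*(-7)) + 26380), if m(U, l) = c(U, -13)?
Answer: 270195378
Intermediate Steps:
m(U, l) = 14
(32394 - 22157)*(m(24, 9*(-7)) + 26380) = (32394 - 22157)*(14 + 26380) = 10237*26394 = 270195378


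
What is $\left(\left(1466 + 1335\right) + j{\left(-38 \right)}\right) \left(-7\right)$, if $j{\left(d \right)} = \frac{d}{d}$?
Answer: $-19614$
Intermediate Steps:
$j{\left(d \right)} = 1$
$\left(\left(1466 + 1335\right) + j{\left(-38 \right)}\right) \left(-7\right) = \left(\left(1466 + 1335\right) + 1\right) \left(-7\right) = \left(2801 + 1\right) \left(-7\right) = 2802 \left(-7\right) = -19614$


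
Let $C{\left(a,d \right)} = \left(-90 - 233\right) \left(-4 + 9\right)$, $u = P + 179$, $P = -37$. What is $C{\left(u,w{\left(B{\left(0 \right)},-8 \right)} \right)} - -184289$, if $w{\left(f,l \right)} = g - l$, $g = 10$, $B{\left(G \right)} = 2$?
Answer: $182674$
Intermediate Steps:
$u = 142$ ($u = -37 + 179 = 142$)
$w{\left(f,l \right)} = 10 - l$
$C{\left(a,d \right)} = -1615$ ($C{\left(a,d \right)} = \left(-323\right) 5 = -1615$)
$C{\left(u,w{\left(B{\left(0 \right)},-8 \right)} \right)} - -184289 = -1615 - -184289 = -1615 + 184289 = 182674$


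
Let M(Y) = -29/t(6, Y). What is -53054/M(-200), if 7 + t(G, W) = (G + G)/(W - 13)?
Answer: -26580054/2059 ≈ -12909.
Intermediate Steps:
t(G, W) = -7 + 2*G/(-13 + W) (t(G, W) = -7 + (G + G)/(W - 13) = -7 + (2*G)/(-13 + W) = -7 + 2*G/(-13 + W))
M(Y) = -29*(-13 + Y)/(103 - 7*Y) (M(Y) = -29*(-13 + Y)/(91 - 7*Y + 2*6) = -29*(-13 + Y)/(91 - 7*Y + 12) = -29*(-13 + Y)/(103 - 7*Y))
-53054/M(-200) = -53054*(-103 + 7*(-200))/(29*(-13 - 200)) = -53054/(29*(-213)/(-103 - 1400)) = -53054/(29*(-213)/(-1503)) = -53054/(29*(-1/1503)*(-213)) = -53054/2059/501 = -53054*501/2059 = -26580054/2059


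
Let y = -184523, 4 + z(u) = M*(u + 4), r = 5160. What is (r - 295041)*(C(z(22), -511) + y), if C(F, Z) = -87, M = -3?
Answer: 53514931410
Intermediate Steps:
z(u) = -16 - 3*u (z(u) = -4 - 3*(u + 4) = -4 - 3*(4 + u) = -4 + (-12 - 3*u) = -16 - 3*u)
(r - 295041)*(C(z(22), -511) + y) = (5160 - 295041)*(-87 - 184523) = -289881*(-184610) = 53514931410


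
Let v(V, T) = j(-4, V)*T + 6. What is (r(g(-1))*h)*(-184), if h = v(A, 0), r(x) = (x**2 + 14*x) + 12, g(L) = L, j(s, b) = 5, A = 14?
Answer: 1104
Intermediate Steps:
v(V, T) = 6 + 5*T (v(V, T) = 5*T + 6 = 6 + 5*T)
r(x) = 12 + x**2 + 14*x
h = 6 (h = 6 + 5*0 = 6 + 0 = 6)
(r(g(-1))*h)*(-184) = ((12 + (-1)**2 + 14*(-1))*6)*(-184) = ((12 + 1 - 14)*6)*(-184) = -1*6*(-184) = -6*(-184) = 1104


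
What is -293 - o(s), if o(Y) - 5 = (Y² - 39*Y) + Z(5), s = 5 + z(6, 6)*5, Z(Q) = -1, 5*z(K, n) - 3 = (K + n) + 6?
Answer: 41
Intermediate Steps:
z(K, n) = 9/5 + K/5 + n/5 (z(K, n) = ⅗ + ((K + n) + 6)/5 = ⅗ + (6 + K + n)/5 = ⅗ + (6/5 + K/5 + n/5) = 9/5 + K/5 + n/5)
s = 26 (s = 5 + (9/5 + (⅕)*6 + (⅕)*6)*5 = 5 + (9/5 + 6/5 + 6/5)*5 = 5 + (21/5)*5 = 5 + 21 = 26)
o(Y) = 4 + Y² - 39*Y (o(Y) = 5 + ((Y² - 39*Y) - 1) = 5 + (-1 + Y² - 39*Y) = 4 + Y² - 39*Y)
-293 - o(s) = -293 - (4 + 26² - 39*26) = -293 - (4 + 676 - 1014) = -293 - 1*(-334) = -293 + 334 = 41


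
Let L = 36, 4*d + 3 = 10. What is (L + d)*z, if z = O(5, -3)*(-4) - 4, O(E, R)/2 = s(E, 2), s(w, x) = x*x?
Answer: -1359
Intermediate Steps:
d = 7/4 (d = -3/4 + (1/4)*10 = -3/4 + 5/2 = 7/4 ≈ 1.7500)
s(w, x) = x**2
O(E, R) = 8 (O(E, R) = 2*2**2 = 2*4 = 8)
z = -36 (z = 8*(-4) - 4 = -32 - 4 = -36)
(L + d)*z = (36 + 7/4)*(-36) = (151/4)*(-36) = -1359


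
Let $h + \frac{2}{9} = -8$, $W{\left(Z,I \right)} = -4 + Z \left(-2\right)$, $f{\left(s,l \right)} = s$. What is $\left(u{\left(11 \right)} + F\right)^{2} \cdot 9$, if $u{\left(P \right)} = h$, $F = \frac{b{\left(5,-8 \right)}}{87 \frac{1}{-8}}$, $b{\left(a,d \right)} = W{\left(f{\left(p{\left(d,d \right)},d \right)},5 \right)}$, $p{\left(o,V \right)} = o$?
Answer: $\frac{5924356}{7569} \approx 782.71$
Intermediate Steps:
$W{\left(Z,I \right)} = -4 - 2 Z$
$b{\left(a,d \right)} = -4 - 2 d$
$F = - \frac{32}{29}$ ($F = \frac{-4 - -16}{87 \frac{1}{-8}} = \frac{-4 + 16}{87 \left(- \frac{1}{8}\right)} = \frac{12}{- \frac{87}{8}} = 12 \left(- \frac{8}{87}\right) = - \frac{32}{29} \approx -1.1034$)
$h = - \frac{74}{9}$ ($h = - \frac{2}{9} - 8 = - \frac{74}{9} \approx -8.2222$)
$u{\left(P \right)} = - \frac{74}{9}$
$\left(u{\left(11 \right)} + F\right)^{2} \cdot 9 = \left(- \frac{74}{9} - \frac{32}{29}\right)^{2} \cdot 9 = \left(- \frac{2434}{261}\right)^{2} \cdot 9 = \frac{5924356}{68121} \cdot 9 = \frac{5924356}{7569}$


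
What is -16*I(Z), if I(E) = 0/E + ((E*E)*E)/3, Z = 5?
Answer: -2000/3 ≈ -666.67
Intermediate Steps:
I(E) = E**3/3 (I(E) = 0 + (E**2*E)*(1/3) = 0 + E**3*(1/3) = 0 + E**3/3 = E**3/3)
-16*I(Z) = -16*5**3/3 = -16*125/3 = -2000/3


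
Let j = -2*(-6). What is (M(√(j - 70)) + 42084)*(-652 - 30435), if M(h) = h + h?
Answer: -1308265308 - 62174*I*√58 ≈ -1.3083e+9 - 4.735e+5*I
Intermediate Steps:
j = 12
M(h) = 2*h
(M(√(j - 70)) + 42084)*(-652 - 30435) = (2*√(12 - 70) + 42084)*(-652 - 30435) = (2*√(-58) + 42084)*(-31087) = (2*(I*√58) + 42084)*(-31087) = (2*I*√58 + 42084)*(-31087) = (42084 + 2*I*√58)*(-31087) = -1308265308 - 62174*I*√58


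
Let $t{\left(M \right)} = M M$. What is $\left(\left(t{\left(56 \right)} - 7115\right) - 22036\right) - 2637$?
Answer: $-28652$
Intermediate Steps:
$t{\left(M \right)} = M^{2}$
$\left(\left(t{\left(56 \right)} - 7115\right) - 22036\right) - 2637 = \left(\left(56^{2} - 7115\right) - 22036\right) - 2637 = \left(\left(3136 - 7115\right) - 22036\right) - 2637 = \left(-3979 - 22036\right) - 2637 = -26015 - 2637 = -28652$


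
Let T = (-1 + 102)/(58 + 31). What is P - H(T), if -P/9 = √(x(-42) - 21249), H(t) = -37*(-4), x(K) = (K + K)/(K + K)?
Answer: -148 - 144*I*√83 ≈ -148.0 - 1311.9*I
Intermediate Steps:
x(K) = 1 (x(K) = (2*K)/((2*K)) = (2*K)*(1/(2*K)) = 1)
T = 101/89 ≈ 1.1348
H(t) = 148
P = -144*I*√83 (P = -9*√(1 - 21249) = -144*I*√83 ≈ -1311.9*I)
P - H(T) = -144*I*√83 - 1*148 = -144*I*√83 - 148 = -148 - 144*I*√83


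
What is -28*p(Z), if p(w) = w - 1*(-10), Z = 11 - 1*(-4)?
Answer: -700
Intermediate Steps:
Z = 15 (Z = 11 + 4 = 15)
p(w) = 10 + w (p(w) = w + 10 = 10 + w)
-28*p(Z) = -28*(10 + 15) = -28*25 = -700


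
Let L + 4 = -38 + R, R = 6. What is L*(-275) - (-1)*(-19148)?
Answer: -9248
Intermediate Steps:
L = -36 (L = -4 + (-38 + 6) = -4 - 32 = -36)
L*(-275) - (-1)*(-19148) = -36*(-275) - (-1)*(-19148) = 9900 - 1*19148 = 9900 - 19148 = -9248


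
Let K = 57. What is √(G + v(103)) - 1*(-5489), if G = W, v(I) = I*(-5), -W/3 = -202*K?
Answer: 5489 + √34027 ≈ 5673.5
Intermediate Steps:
W = 34542 (W = -(-606)*57 = -3*(-11514) = 34542)
v(I) = -5*I
G = 34542
√(G + v(103)) - 1*(-5489) = √(34542 - 5*103) - 1*(-5489) = √(34542 - 515) + 5489 = √34027 + 5489 = 5489 + √34027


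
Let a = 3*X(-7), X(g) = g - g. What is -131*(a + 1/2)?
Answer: -131/2 ≈ -65.500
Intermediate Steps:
X(g) = 0
a = 0 (a = 3*0 = 0)
-131*(a + 1/2) = -131*(0 + 1/2) = -131*(0 + ½) = -131*½ = -131/2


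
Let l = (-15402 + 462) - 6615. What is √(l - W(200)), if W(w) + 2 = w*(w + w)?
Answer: I*√101553 ≈ 318.67*I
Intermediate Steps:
W(w) = -2 + 2*w² (W(w) = -2 + w*(w + w) = -2 + w*(2*w) = -2 + 2*w²)
l = -21555 (l = -14940 - 6615 = -21555)
√(l - W(200)) = √(-21555 - (-2 + 2*200²)) = √(-21555 - (-2 + 2*40000)) = √(-21555 - (-2 + 80000)) = √(-21555 - 1*79998) = √(-21555 - 79998) = √(-101553) = I*√101553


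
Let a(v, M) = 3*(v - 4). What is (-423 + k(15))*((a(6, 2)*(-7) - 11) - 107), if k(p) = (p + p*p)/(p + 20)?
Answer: 466080/7 ≈ 66583.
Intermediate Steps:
a(v, M) = -12 + 3*v (a(v, M) = 3*(-4 + v) = -12 + 3*v)
k(p) = (p + p²)/(20 + p)
(-423 + k(15))*((a(6, 2)*(-7) - 11) - 107) = (-423 + 15*(1 + 15)/(20 + 15))*(((-12 + 3*6)*(-7) - 11) - 107) = (-423 + 15*16/35)*(((-12 + 18)*(-7) - 11) - 107) = (-423 + 15*(1/35)*16)*((6*(-7) - 11) - 107) = (-423 + 48/7)*((-42 - 11) - 107) = -2913*(-53 - 107)/7 = -2913/7*(-160) = 466080/7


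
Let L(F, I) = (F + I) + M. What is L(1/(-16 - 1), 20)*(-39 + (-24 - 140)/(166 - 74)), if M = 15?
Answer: -557172/391 ≈ -1425.0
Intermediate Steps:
L(F, I) = 15 + F + I (L(F, I) = (F + I) + 15 = 15 + F + I)
L(1/(-16 - 1), 20)*(-39 + (-24 - 140)/(166 - 74)) = (15 + 1/(-16 - 1) + 20)*(-39 + (-24 - 140)/(166 - 74)) = (15 + 1/(-17) + 20)*(-39 - 164/92) = (15 - 1/17 + 20)*(-39 - 164*1/92) = 594*(-39 - 41/23)/17 = (594/17)*(-938/23) = -557172/391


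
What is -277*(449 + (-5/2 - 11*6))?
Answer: -210797/2 ≈ -1.0540e+5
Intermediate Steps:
-277*(449 + (-5/2 - 11*6)) = -277*(449 + (-5*½ - 66)) = -277*(449 + (-5/2 - 66)) = -277*(449 - 137/2) = -277*761/2 = -210797/2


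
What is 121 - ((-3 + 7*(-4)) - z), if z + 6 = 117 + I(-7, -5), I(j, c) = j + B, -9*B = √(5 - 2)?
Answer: 256 - √3/9 ≈ 255.81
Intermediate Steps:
B = -√3/9 (B = -√(5 - 2)/9 = -√3/9 ≈ -0.19245)
I(j, c) = j - √3/9
z = 104 - √3/9 (z = -6 + (117 + (-7 - √3/9)) = -6 + (110 - √3/9) = 104 - √3/9 ≈ 103.81)
121 - ((-3 + 7*(-4)) - z) = 121 - ((-3 + 7*(-4)) - (104 - √3/9)) = 121 - ((-3 - 28) + (-104 + √3/9)) = 121 - (-31 + (-104 + √3/9)) = 121 - (-135 + √3/9) = 121 + (135 - √3/9) = 256 - √3/9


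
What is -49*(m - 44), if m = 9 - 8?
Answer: 2107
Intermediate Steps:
m = 1
-49*(m - 44) = -49*(1 - 44) = -49*(-43) = 2107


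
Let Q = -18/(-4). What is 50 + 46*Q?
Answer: 257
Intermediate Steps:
Q = 9/2 (Q = -18*(-1/4) = 9/2 ≈ 4.5000)
50 + 46*Q = 50 + 46*(9/2) = 50 + 207 = 257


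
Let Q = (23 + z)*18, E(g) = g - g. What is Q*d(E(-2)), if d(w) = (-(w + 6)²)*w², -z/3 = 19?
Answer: 0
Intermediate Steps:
z = -57 (z = -3*19 = -57)
E(g) = 0
d(w) = -w²*(6 + w)² (d(w) = (-(6 + w)²)*w² = -w²*(6 + w)²)
Q = -612 (Q = (23 - 57)*18 = -34*18 = -612)
Q*d(E(-2)) = -(-612)*0²*(6 + 0)² = -(-612)*0*6² = -(-612)*0*36 = -612*0 = 0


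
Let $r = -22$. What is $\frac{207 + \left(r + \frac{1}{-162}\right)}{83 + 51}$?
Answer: $\frac{29969}{21708} \approx 1.3806$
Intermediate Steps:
$\frac{207 + \left(r + \frac{1}{-162}\right)}{83 + 51} = \frac{207 - \left(22 - \frac{1}{-162}\right)}{83 + 51} = \frac{207 - \frac{3565}{162}}{134} = \left(207 - \frac{3565}{162}\right) \frac{1}{134} = \frac{29969}{162} \cdot \frac{1}{134} = \frac{29969}{21708}$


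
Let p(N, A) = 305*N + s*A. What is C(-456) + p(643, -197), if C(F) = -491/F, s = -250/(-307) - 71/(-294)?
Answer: 1343852622349/6859608 ≈ 1.9591e+5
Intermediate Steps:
s = 95297/90258 (s = -250*(-1/307) - 71*(-1/294) = 250/307 + 71/294 = 95297/90258 ≈ 1.0558)
p(N, A) = 305*N + 95297*A/90258
C(-456) + p(643, -197) = -491/(-456) + (305*643 + (95297/90258)*(-197)) = -491*(-1/456) + (196115 - 18773509/90258) = 491/456 + 17682174161/90258 = 1343852622349/6859608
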